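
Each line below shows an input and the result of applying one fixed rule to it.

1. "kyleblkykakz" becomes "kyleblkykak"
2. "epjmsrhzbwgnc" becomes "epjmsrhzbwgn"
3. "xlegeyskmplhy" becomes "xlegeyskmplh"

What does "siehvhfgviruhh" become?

Looking at the pairs, the operation is to delete the last character.
Doing the same to "siehvhfgviruhh": "siehvhfgviruh".

siehvhfgviruh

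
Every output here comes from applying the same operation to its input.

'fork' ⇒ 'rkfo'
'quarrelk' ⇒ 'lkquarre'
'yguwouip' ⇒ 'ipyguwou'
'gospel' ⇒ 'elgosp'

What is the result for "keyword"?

Each output is the input with this applied: move the last 2 characters to the front (rotate right by 2).
"keyword" → "rdkeywo".

rdkeywo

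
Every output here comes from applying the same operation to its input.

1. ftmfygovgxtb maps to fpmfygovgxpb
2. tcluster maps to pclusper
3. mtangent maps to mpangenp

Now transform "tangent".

The transformation: replace every "t" with "p".
"tangent" → "pangenp".

pangenp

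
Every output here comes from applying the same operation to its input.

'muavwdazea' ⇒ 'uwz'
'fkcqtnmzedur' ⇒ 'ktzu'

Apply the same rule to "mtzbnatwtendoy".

The rule is to keep one character in every 3, starting at position 2 (positions 2nd, 5th, 8th, ...).
On "mtzbnatwtendoy" that produces "tnwny".

tnwny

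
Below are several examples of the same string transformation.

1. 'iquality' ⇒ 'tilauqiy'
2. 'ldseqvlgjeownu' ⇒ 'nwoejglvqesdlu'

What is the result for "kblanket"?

The rule is to move the last character to the front, then reverse the string.
For "kblanket" the result is "eknalbkt".
(Check on "ldseqvlgjeownu": → "uldseqvlgjeown" → "nwoejglvqesdlu" ✓)

eknalbkt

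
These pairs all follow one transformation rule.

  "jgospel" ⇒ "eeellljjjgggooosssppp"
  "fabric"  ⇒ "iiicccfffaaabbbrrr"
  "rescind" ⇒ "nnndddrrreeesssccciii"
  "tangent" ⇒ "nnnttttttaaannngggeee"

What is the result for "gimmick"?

What's happening: move the last 2 characters to the front (rotate right by 2), then repeat every character 3 times.
"gimmick" → "ckgimmi" → "ccckkkgggiiimmmmmmiii".

ccckkkgggiiimmmmmmiii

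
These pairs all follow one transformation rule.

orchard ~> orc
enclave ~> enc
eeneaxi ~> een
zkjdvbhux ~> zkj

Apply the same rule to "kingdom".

kin

The transformation: keep only the first 3 characters.
Applying that to "kingdom" gives "kin".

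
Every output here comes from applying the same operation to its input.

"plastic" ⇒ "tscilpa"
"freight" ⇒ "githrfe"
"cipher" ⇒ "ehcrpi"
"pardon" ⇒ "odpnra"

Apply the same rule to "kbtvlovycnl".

The rule is to move the first 3 characters to the end (rotate left by 3), then swap each adjacent pair of characters (1↔2, 3↔4, ...).
Applying both steps to "kbtvlovycnl": "vlovycnlkbt", then "lvvocylnbkt".

lvvocylnbkt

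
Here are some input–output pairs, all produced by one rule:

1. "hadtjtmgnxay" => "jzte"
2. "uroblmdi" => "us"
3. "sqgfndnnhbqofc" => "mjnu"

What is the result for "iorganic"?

xt

Each output is the input with this applied: keep one character in every 3, starting at position 3 (positions 3rd, 6th, 9th, ...), then shift every letter 6 places forward in the alphabet (wrapping around).
"iorganic" → "rn" → "xt".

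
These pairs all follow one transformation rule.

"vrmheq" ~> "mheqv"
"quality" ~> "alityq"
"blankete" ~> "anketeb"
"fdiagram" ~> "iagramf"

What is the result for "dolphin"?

Rule — move the first character to the end, then delete the first character.
On "dolphin": the first step gives "olphind", and the second then gives "lphind".

lphind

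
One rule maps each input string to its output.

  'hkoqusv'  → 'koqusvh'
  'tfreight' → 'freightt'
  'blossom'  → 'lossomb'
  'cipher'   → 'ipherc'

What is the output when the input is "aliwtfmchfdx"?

The transformation: move the first character to the end.
Doing the same to "aliwtfmchfdx": "liwtfmchfdxa".

liwtfmchfdxa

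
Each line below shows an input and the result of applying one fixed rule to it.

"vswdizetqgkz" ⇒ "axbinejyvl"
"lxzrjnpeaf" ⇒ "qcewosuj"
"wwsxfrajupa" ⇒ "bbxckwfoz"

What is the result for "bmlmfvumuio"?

grqrkazrz

The transformation: delete the last 2 characters, then shift every letter 5 places forward in the alphabet (wrapping around).
On "bmlmfvumuio": the first step gives "bmlmfvumu", and the second then gives "grqrkazrz".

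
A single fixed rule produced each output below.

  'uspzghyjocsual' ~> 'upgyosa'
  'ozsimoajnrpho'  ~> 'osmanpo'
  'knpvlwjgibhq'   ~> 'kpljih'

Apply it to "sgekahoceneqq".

seaoeeq

The transformation: keep every other character starting from the first (positions 1st, 3rd, 5th, ...).
For "sgekahoceneqq" the result is "seaoeeq".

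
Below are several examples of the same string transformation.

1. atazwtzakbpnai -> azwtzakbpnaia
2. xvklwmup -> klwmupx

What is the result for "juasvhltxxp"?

asvhltxxpj

In each case the input is transformed by: move the first 2 characters to the end (rotate left by 2), then delete the last character.
On "juasvhltxxp": the first step gives "asvhltxxpju", and the second then gives "asvhltxxpj".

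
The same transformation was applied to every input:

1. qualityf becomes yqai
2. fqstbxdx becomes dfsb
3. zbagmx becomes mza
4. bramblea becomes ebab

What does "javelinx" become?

Each output is the input with this applied: move the last 3 characters to the front (rotate right by 3), then keep every other character starting from the second (positions 2nd, 4th, 6th, ...).
Applying both steps to "javelinx": "inxjavel", then "njvl".

njvl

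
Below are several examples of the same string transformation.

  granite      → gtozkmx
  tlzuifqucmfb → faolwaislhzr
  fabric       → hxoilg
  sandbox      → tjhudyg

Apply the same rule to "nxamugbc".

In each case the input is transformed by: shift every letter 6 places forward in the alphabet (wrapping around), then move the first 2 characters to the end (rotate left by 2).
On "nxamugbc" that produces "gsamhitd".

gsamhitd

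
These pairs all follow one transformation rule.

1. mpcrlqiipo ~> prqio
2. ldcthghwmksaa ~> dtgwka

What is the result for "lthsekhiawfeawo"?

The transformation: keep every other character starting from the second (positions 2nd, 4th, 6th, ...).
For "lthsekhiawfeawo" the result is "tskiwew".

tskiwew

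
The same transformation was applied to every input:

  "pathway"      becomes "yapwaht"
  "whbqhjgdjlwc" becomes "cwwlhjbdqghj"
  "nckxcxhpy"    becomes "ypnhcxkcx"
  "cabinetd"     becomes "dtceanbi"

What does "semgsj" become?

jssgem

Each output is the input with this applied: move the last character to the front, then take characters alternately from the front and the back (1st, last, 2nd, 2nd-last, ...).
Doing the same to "semgsj": "jssgem".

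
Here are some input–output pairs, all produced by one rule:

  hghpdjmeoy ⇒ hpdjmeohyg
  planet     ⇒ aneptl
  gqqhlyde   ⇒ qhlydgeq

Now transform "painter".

Rule — swap the first and last characters, then move the first 2 characters to the end (rotate left by 2).
Starting from "painter": after the first operation, "raintep"; after the second, "intepra".
(Check on "hghpdjmeoy": → "yghpdjmeoh" → "hpdjmeohyg" ✓)

intepra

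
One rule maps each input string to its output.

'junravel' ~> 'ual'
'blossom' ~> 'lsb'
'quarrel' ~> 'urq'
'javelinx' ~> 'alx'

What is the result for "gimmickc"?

The transformation: move the first character to the end, then keep one character in every 3, starting at position 1 (positions 1st, 4th, 7th, ...).
For "gimmickc", step one produces "immickcg"; step two turns that into "iic".

iic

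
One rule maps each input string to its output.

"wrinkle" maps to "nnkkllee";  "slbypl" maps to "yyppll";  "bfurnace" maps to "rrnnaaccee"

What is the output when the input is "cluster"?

In each case the input is transformed by: delete the first 3 characters, then double every character.
Doing the same to "cluster": "sstteerr".

sstteerr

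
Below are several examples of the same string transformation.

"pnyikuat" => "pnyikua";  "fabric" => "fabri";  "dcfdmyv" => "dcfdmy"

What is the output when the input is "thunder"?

thunde

The transformation: delete the last character.
Applying that to "thunder" gives "thunde".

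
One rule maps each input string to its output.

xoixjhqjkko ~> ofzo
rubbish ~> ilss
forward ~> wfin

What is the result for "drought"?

uifl

The pattern: shift every letter 9 places backward in the alphabet (wrapping around), then keep only the first 4 characters.
Doing the same to "drought": "uifl".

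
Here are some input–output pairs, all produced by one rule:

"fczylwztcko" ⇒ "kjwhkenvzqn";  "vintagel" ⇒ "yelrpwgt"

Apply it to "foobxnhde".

What's happening: shift every letter 11 places forward in the alphabet (wrapping around), then move the first 2 characters to the end (rotate left by 2).
"foobxnhde" → "qzzmiysop" → "zmiysopqz".
(Check on "fczylwztcko": → "qnkjwhkenvz" → "kjwhkenvzqn" ✓)

zmiysopqz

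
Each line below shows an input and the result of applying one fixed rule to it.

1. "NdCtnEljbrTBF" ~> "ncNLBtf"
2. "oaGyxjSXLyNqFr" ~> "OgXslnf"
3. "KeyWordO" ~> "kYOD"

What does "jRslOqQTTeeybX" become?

What's happening: keep every other character starting from the first (positions 1st, 3rd, 5th, ...), then flip the case of every letter.
Applying both steps to "jRslOqQTTeeybX": "jsOQTeb", then "JSoqtEB".

JSoqtEB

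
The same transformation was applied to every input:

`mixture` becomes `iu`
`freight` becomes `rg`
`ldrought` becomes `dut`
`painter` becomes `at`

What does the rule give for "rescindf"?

Looking at the pairs, the operation is to keep one character in every 3, starting at position 2 (positions 2nd, 5th, 8th, ...).
For "rescindf" the result is "eif".

eif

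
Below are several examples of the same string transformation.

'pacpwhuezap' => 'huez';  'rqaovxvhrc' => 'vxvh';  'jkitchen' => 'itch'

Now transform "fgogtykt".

ogty

Each output is the input with this applied: move the last 2 characters to the front (rotate right by 2), then keep only the last 4 characters.
Working it through for "fgogtykt": intermediate "ktfgogty", final "ogty".
(Check on "jkitchen": → "enjkitch" → "itch" ✓)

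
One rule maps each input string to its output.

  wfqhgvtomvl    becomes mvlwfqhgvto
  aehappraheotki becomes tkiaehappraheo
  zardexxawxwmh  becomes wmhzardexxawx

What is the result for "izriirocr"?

In each case the input is transformed by: move the last 3 characters to the front (rotate right by 3).
"izriirocr" → "ocrizriir".

ocrizriir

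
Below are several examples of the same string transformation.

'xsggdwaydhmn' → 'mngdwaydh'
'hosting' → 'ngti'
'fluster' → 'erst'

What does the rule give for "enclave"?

In each case the input is transformed by: delete the first 3 characters, then move the last 2 characters to the front (rotate right by 2).
For "enclave", step one produces "lave"; step two turns that into "vela".

vela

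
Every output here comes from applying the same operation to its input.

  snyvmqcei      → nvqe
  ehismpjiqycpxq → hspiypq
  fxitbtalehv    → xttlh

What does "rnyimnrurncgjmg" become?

ninungm

Looking at the pairs, the operation is to keep every other character starting from the second (positions 2nd, 4th, 6th, ...).
So "rnyimnrurncgjmg" becomes "ninungm".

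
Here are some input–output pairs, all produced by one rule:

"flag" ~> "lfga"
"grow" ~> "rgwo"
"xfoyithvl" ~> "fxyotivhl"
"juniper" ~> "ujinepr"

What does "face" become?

What's happening: swap each adjacent pair of characters (1↔2, 3↔4, ...).
So "face" becomes "afec".

afec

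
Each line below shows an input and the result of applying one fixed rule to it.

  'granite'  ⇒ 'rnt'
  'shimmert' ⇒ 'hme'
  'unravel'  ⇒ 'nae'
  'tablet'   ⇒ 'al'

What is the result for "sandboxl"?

What's happening: delete the last character, then keep every other character starting from the second (positions 2nd, 4th, 6th, ...).
Working it through for "sandboxl": intermediate "sandbox", final "ado".

ado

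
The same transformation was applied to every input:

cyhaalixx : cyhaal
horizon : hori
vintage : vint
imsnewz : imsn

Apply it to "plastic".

plas

Looking at the pairs, the operation is to delete the last 3 characters.
For "plastic" the result is "plas".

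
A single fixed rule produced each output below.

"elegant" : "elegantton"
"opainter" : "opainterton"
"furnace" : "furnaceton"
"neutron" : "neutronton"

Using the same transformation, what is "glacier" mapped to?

The transformation: append "ton".
Applying that to "glacier" gives "glacierton".

glacierton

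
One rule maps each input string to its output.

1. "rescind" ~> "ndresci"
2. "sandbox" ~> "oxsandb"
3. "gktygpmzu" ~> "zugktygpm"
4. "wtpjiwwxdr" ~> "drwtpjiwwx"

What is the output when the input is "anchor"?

Looking at the pairs, the operation is to move the last 2 characters to the front (rotate right by 2).
So "anchor" becomes "oranch".

oranch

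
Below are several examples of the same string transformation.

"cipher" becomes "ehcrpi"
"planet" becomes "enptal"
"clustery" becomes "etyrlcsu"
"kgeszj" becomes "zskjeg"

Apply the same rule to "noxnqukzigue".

Looking at the pairs, the operation is to swap the front and back halves of the string, then swap each adjacent pair of characters (1↔2, 3↔4, ...).
"noxnqukzigue" → "kziguenoxnqu" → "zkgieuonnxuq".

zkgieuonnxuq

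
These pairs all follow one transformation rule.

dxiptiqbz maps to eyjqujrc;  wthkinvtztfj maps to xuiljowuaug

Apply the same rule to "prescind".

qsftdjo

The pattern: shift every letter 1 place forward in the alphabet (wrapping around), then delete the last character.
So "prescind" becomes "qsftdjo".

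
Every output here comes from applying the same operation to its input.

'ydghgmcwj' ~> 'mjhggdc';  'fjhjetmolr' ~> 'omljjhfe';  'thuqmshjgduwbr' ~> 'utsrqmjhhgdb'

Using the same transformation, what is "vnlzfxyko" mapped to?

xvonlkf

The transformation: sort the characters into reverse alphabetical order, then delete the first 2 characters.
For "vnlzfxyko", step one produces "zyxvonlkf"; step two turns that into "xvonlkf".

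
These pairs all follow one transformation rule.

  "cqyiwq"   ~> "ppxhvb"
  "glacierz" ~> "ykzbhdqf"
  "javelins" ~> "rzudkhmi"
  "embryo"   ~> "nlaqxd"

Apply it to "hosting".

In each case the input is transformed by: swap the first and last characters, then shift every letter 1 place backward in the alphabet (wrapping around).
Applying both steps to "hosting": "gostinh", then "fnrshmg".

fnrshmg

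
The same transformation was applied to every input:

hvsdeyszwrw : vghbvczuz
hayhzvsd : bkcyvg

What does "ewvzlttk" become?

Each output is the input with this applied: delete the first 2 characters, then shift every letter 3 places forward in the alphabet (wrapping around).
"ewvzlttk" → "ycowwn".

ycowwn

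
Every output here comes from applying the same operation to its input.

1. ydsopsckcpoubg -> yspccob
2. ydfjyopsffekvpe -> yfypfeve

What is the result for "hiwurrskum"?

The pattern: keep every other character starting from the first (positions 1st, 3rd, 5th, ...).
For "hiwurrskum" the result is "hwrsu".

hwrsu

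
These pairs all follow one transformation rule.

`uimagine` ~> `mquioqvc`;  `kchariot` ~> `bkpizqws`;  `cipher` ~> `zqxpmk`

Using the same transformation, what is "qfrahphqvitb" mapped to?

jnzipxpydqby

The transformation: swap the first and last characters, then shift every letter 8 places forward in the alphabet (wrapping around).
"qfrahphqvitb" → "bfrahphqvitq" → "jnzipxpydqby".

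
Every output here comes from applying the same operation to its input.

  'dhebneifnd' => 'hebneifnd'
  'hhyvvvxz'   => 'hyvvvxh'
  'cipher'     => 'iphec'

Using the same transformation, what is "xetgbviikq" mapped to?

Rule — delete the last character, then move the first character to the end.
Working it through for "xetgbviikq": intermediate "xetgbviik", final "etgbviikx".

etgbviikx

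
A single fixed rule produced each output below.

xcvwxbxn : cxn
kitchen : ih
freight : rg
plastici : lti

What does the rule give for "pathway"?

aw

Each output is the input with this applied: keep one character in every 3, starting at position 2 (positions 2nd, 5th, 8th, ...).
On "pathway" that produces "aw".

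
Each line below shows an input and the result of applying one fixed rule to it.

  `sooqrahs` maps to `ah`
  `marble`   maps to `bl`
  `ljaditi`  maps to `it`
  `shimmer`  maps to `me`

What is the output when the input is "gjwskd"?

The rule is to delete the last character, then keep only the last 2 characters.
On "gjwskd" that produces "sk".

sk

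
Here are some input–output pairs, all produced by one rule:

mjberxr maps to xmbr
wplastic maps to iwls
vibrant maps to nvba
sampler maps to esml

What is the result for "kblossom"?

What's happening: move the last 2 characters to the front (rotate right by 2), then keep every other character starting from the first (positions 1st, 3rd, 5th, ...).
Starting from "kblossom": after the first operation, "omkbloss"; after the second, "okls".

okls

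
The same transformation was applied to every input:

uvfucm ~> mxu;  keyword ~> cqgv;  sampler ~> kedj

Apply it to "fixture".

xpmw

Looking at the pairs, the operation is to keep every other character starting from the first (positions 1st, 3rd, 5th, ...), then shift every letter 8 places backward in the alphabet (wrapping around).
For "fixture", step one produces "fxue"; step two turns that into "xpmw".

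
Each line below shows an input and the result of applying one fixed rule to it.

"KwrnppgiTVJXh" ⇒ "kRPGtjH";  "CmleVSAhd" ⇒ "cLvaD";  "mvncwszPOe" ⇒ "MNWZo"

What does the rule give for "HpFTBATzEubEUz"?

In each case the input is transformed by: flip the case of every letter, then keep every other character starting from the first (positions 1st, 3rd, 5th, ...).
For "HpFTBATzEubEUz", step one produces "hPftbatZeUBeuZ"; step two turns that into "hfbteBu".

hfbteBu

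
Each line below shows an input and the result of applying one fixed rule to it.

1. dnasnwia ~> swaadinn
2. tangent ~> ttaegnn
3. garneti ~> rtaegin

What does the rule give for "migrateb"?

rtabegim

What's happening: sort the characters into alphabetical order, then move the last 2 characters to the front (rotate right by 2).
For "migrateb" the result is "rtabegim".
(Check on "dnasnwia": → "aadinnsw" → "swaadinn" ✓)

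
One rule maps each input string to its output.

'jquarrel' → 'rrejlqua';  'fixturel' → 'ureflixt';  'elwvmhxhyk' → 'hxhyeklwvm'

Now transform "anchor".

hoarnc

The pattern: swap the first and last characters, then swap the front and back halves of the string.
Working it through for "anchor": intermediate "rnchoa", final "hoarnc".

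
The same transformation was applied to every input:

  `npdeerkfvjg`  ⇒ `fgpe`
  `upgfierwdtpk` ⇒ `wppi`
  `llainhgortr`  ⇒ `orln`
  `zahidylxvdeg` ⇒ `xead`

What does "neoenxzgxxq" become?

The transformation: keep one character in every 3, starting at position 2 (positions 2nd, 5th, 8th, ...), then move the first 2 characters to the end (rotate left by 2).
For "neoenxzgxxq", step one produces "engq"; step two turns that into "gqen".
(Check on "upgfierwdtpk": → "piwp" → "wppi" ✓)

gqen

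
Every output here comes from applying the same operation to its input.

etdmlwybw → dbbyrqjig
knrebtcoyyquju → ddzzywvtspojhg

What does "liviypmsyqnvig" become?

ddaaxvusrqnnnl

Rule — sort the characters into reverse alphabetical order, then shift every letter 5 places forward in the alphabet (wrapping around).
For "liviypmsyqnvig", step one produces "yyvvsqpnmliiig"; step two turns that into "ddaaxvusrqnnnl".
(Check on "knrebtcoyyquju": → "yyuutrqonkjecb" → "ddzzywvtspojhg" ✓)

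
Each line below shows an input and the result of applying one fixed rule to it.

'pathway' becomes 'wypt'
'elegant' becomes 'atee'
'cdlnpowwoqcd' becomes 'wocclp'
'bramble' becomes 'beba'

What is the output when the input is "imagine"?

Rule — keep every other character starting from the first (positions 1st, 3rd, 5th, ...), then swap the front and back halves of the string.
So "imagine" becomes "ieia".
(Check on "pathway": → "ptwy" → "wypt" ✓)

ieia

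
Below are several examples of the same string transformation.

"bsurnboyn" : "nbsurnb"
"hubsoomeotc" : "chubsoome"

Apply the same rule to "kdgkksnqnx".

The rule is to move the last 3 characters to the front (rotate right by 3), then delete the first 2 characters.
Applying both steps to "kdgkksnqnx": "qnxkdgkksn", then "xkdgkksn".

xkdgkksn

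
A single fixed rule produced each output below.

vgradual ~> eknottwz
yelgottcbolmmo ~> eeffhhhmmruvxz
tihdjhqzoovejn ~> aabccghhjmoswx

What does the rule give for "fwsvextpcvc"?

Rule — shift every letter 7 places backward in the alphabet (wrapping around), then sort the characters into alphabetical order.
On "fwsvextpcvc" that produces "ilmoopqvvxy".

ilmoopqvvxy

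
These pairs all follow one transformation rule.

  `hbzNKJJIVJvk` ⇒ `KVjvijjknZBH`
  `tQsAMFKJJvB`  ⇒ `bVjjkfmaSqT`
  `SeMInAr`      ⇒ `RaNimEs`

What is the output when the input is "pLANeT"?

tEnalP

The rule is to flip the case of every letter, then reverse the string.
"pLANeT" → "PlanEt" → "tEnalP".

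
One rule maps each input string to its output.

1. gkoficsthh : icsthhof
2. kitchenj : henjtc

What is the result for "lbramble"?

The pattern: delete the first 2 characters, then move the first 2 characters to the end (rotate left by 2).
On "lbramble" that produces "mblera".

mblera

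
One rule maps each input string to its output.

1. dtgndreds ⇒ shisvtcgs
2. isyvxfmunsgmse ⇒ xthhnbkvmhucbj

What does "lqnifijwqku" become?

ajfzcfxluyx

In each case the input is transformed by: shift every letter 11 places backward in the alphabet (wrapping around), then take characters alternately from the front and the back (1st, last, 2nd, 2nd-last, ...).
Starting from "lqnifijwqku": after the first operation, "afcxuxylfzj"; after the second, "ajfzcfxluyx".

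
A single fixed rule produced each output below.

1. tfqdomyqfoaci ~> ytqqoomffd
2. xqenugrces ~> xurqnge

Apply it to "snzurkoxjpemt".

Each output is the input with this applied: delete the last 3 characters, then sort the characters into reverse alphabetical order.
Working it through for "snzurkoxjpemt": intermediate "snzurkoxjp", final "zxusrponkj".

zxusrponkj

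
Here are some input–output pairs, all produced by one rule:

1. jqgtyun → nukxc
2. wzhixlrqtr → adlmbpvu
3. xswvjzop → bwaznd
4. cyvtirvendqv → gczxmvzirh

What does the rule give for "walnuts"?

The pattern: delete the last 2 characters, then shift every letter 4 places forward in the alphabet (wrapping around).
Applying both steps to "walnuts": "walnu", then "aepry".
(Check on "cyvtirvendqv": → "cyvtirvend" → "gczxmvzirh" ✓)

aepry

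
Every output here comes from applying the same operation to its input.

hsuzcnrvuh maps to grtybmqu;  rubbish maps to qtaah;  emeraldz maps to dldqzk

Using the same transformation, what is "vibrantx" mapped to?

uhaqzm

The transformation: delete the last 2 characters, then shift every letter 1 place backward in the alphabet (wrapping around).
Working it through for "vibrantx": intermediate "vibran", final "uhaqzm".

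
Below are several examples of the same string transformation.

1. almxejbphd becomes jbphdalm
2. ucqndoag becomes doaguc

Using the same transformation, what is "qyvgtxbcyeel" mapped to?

bcyeelqyvg

The pattern: swap the front and back halves of the string, then delete the last 2 characters.
Working it through for "qyvgtxbcyeel": intermediate "bcyeelqyvgtx", final "bcyeelqyvg".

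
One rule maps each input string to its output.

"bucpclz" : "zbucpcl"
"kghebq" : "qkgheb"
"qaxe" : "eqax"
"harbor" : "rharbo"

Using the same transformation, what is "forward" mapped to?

Each output is the input with this applied: move the last character to the front.
"forward" → "dforwar".

dforwar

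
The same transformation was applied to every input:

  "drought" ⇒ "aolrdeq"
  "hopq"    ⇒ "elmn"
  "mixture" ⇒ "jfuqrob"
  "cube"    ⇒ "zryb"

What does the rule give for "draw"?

Rule — shift every letter 3 places backward in the alphabet (wrapping around).
For "draw" the result is "aoxt".

aoxt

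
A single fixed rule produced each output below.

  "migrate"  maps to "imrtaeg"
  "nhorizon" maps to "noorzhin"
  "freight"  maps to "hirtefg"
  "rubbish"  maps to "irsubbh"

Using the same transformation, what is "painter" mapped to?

Rule — sort the characters into alphabetical order, then move the first 3 characters to the end (rotate left by 3).
Starting from "painter": after the first operation, "aeinprt"; after the second, "nprtaei".

nprtaei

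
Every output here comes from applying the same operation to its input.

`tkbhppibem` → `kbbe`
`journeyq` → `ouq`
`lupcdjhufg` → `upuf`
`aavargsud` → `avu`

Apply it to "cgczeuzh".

The pattern: swap each adjacent pair of characters (1↔2, 3↔4, ...), then keep one character in every 3, starting at position 1 (positions 1st, 4th, 7th, ...).
On "cgczeuzh": the first step gives "gczcuehz", and the second then gives "gch".
(Check on "lupcdjhufg": → "ulcpjduhgf" → "upuf" ✓)

gch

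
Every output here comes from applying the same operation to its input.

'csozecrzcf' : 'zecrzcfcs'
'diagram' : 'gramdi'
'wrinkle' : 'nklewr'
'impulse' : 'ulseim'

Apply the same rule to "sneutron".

utronsn

What's happening: move the first 3 characters to the end (rotate left by 3), then delete the last character.
"sneutron" → "utronsne" → "utronsn".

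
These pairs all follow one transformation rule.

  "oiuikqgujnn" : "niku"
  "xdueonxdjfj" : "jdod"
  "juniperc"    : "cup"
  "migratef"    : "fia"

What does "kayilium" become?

Rule — keep one character in every 3, starting at position 2 (positions 2nd, 5th, 8th, ...), then move the last character to the front.
Applying both steps to "kayilium": "alm", then "mal".
(Check on "oiuikqgujnn": → "ikun" → "niku" ✓)

mal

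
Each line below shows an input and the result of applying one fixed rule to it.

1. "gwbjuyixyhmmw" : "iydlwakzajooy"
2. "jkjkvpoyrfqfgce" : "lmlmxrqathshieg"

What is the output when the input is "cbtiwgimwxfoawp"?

Looking at the pairs, the operation is to shift every letter 2 places forward in the alphabet (wrapping around).
So "cbtiwgimwxfoawp" becomes "edvkyikoyzhqcyr".

edvkyikoyzhqcyr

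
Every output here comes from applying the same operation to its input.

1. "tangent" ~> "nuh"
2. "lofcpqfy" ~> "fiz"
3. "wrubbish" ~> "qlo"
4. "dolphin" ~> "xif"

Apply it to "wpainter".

Rule — shift every letter 6 places backward in the alphabet (wrapping around), then keep only the first 3 characters.
On "wpainter": the first step gives "qjuchnyl", and the second then gives "qju".

qju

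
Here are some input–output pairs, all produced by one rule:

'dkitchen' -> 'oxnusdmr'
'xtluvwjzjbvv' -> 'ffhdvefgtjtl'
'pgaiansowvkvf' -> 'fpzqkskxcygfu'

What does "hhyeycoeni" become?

Each output is the input with this applied: shift every letter 10 places forward in the alphabet (wrapping around), then move the last 2 characters to the front (rotate right by 2).
Applying both steps to "hhyeycoeni": "rrioimyoxs", then "xsrrioimyo".

xsrrioimyo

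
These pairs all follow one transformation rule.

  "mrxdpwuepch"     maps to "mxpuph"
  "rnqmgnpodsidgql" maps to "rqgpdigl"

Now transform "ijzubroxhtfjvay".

The pattern: keep every other character starting from the first (positions 1st, 3rd, 5th, ...).
On "ijzubroxhtfjvay" that produces "izbohfvy".

izbohfvy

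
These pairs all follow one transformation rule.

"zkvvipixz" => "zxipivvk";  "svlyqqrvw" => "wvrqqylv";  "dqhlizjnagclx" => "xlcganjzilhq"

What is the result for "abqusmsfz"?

zfsmsuqb

Each output is the input with this applied: delete the first character, then reverse the string.
So "abqusmsfz" becomes "zfsmsuqb".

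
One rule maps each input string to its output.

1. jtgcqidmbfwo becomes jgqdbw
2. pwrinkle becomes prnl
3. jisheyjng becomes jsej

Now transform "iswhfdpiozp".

iwfpo

The rule is to delete the last character, then keep every other character starting from the first (positions 1st, 3rd, 5th, ...).
Starting from "iswhfdpiozp": after the first operation, "iswhfdpioz"; after the second, "iwfpo".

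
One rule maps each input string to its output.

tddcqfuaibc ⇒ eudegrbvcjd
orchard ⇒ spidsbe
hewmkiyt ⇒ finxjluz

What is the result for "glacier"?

mhdbfjs

The transformation: swap each adjacent pair of characters (1↔2, 3↔4, ...), then shift every letter 1 place forward in the alphabet (wrapping around).
So "glacier" becomes "mhdbfjs".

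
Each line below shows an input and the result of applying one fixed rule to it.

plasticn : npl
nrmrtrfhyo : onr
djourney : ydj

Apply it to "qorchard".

dqo

The transformation: move the first 2 characters to the end (rotate left by 2), then keep only the last 3 characters.
Working it through for "qorchard": intermediate "rchardqo", final "dqo".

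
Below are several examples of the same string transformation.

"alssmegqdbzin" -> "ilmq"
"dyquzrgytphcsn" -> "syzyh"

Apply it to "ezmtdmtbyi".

What's happening: move the last 3 characters to the front (rotate right by 3), then keep one character in every 3, starting at position 2 (positions 2nd, 5th, 8th, ...).
For "ezmtdmtbyi", step one produces "byiezmtdmt"; step two turns that into "yzd".
(Check on "alssmegqdbzin": → "zinalssmegqdb" → "ilmq" ✓)

yzd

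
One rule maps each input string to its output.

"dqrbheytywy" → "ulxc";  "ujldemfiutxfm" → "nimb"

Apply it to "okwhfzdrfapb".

ojvt

Rule — shift every letter 4 places forward in the alphabet (wrapping around), then keep one character in every 3, starting at position 2 (positions 2nd, 5th, 8th, ...).
On "okwhfzdrfapb" that produces "ojvt".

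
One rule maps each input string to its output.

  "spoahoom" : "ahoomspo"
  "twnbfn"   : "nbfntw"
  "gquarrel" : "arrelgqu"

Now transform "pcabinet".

binetpca

The rule is to move the last character to the front, then swap the front and back halves of the string.
"pcabinet" → "tpcabine" → "binetpca".
(Check on "gquarrel": → "lgquarre" → "arrelgqu" ✓)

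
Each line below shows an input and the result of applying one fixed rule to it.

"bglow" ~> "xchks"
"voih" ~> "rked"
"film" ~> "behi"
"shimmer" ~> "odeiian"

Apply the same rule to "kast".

What's happening: shift every letter 4 places backward in the alphabet (wrapping around).
So "kast" becomes "gwop".

gwop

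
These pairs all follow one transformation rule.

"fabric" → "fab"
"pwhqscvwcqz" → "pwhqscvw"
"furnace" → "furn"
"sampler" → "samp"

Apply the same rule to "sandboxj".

sandb

The rule is to delete the last 3 characters.
So "sandboxj" becomes "sandb".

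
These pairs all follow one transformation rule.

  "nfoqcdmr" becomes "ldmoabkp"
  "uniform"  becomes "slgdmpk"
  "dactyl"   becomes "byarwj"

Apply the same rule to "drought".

The transformation: shift every letter 2 places backward in the alphabet (wrapping around).
On "drought" that produces "bpmsefr".

bpmsefr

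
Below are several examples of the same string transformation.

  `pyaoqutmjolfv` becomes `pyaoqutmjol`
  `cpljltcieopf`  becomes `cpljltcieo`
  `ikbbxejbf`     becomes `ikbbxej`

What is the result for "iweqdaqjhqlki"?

Rule — delete the last 2 characters.
On "iweqdaqjhqlki" that produces "iweqdaqjhql".

iweqdaqjhql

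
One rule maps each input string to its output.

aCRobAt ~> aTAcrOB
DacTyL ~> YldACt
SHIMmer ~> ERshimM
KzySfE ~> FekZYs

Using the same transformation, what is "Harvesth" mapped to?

The pattern: flip the case of every letter, then move the last 2 characters to the front (rotate right by 2).
"Harvesth" → "hARVESTH" → "THhARVES".

THhARVES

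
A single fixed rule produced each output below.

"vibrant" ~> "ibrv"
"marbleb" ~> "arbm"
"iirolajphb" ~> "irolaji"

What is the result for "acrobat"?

Each output is the input with this applied: delete the last 3 characters, then move the first character to the end.
Applying that to "acrobat" gives "croa".

croa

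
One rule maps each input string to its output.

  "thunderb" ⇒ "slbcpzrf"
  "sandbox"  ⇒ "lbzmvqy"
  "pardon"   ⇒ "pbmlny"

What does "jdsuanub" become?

The rule is to move the first 2 characters to the end (rotate left by 2), then shift every letter 2 places backward in the alphabet (wrapping around).
"jdsuanub" → "suanubjd" → "qsylszhb".
(Check on "pardon": → "rdonpa" → "pbmlny" ✓)

qsylszhb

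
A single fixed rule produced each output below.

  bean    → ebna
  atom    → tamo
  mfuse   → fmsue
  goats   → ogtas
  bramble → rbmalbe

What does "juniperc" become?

What's happening: swap each adjacent pair of characters (1↔2, 3↔4, ...).
"juniperc" → "ujinepcr".

ujinepcr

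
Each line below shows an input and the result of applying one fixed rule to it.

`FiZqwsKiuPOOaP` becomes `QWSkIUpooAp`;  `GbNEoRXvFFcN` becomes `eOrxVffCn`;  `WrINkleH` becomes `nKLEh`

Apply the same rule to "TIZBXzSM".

The rule is to flip the case of every letter, then delete the first 3 characters.
For "TIZBXzSM", step one produces "tizbxZsm"; step two turns that into "bxZsm".
(Check on "WrINkleH": → "wRinKLEh" → "nKLEh" ✓)

bxZsm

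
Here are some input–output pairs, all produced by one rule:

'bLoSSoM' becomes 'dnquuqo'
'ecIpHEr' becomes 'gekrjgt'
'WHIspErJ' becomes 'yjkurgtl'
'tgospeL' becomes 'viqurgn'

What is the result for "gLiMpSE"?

Each output is the input with this applied: shift every letter 2 places forward in the alphabet (wrapping around), then convert every letter to lowercase.
So "gLiMpSE" becomes "inkorug".

inkorug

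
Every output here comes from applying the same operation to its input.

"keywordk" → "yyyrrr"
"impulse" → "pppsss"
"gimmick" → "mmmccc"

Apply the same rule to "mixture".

xxxrrr

The rule is to keep one character in every 3, starting at position 3 (positions 3rd, 6th, 9th, ...), then repeat every character 3 times.
Starting from "mixture": after the first operation, "xr"; after the second, "xxxrrr".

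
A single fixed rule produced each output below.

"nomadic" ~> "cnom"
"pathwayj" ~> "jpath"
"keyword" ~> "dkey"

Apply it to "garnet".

tga

The rule is to move the last character to the front, then delete the last 3 characters.
Applying both steps to "garnet": "tgarne", then "tga".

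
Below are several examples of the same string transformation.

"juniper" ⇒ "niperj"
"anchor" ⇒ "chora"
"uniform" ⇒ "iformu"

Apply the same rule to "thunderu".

Looking at the pairs, the operation is to move the first character to the end, then delete the first character.
So "thunderu" becomes "underut".

underut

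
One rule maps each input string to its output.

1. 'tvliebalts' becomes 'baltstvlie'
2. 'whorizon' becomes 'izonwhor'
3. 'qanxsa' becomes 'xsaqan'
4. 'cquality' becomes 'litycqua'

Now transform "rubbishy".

What's happening: swap the front and back halves of the string.
"rubbishy" → "ishyrubb".

ishyrubb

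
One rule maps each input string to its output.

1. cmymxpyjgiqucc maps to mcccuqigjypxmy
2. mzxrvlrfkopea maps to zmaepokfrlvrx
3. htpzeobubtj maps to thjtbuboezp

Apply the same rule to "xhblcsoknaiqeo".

Looking at the pairs, the operation is to reverse the string, then move the last 2 characters to the front (rotate right by 2).
For "xhblcsoknaiqeo", step one produces "oeqiankosclbhx"; step two turns that into "hxoeqiankosclb".

hxoeqiankosclb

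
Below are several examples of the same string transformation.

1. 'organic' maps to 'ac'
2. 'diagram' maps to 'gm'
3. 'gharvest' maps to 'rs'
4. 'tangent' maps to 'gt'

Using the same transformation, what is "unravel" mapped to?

al

What's happening: keep one character in every 3, starting at position 1 (positions 1st, 4th, 7th, ...), then delete the first character.
"unravel" → "ual" → "al".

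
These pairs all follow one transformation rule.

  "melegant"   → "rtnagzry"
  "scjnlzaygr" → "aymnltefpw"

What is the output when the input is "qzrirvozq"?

Each output is the input with this applied: move the first 3 characters to the end (rotate left by 3), then shift every letter 13 places forward in the alphabet (wrapping around) — i.e. ROT13.
"qzrirvozq" → "irvozqqzr" → "veibmddme".
(Check on "melegant": → "egantmel" → "rtnagzry" ✓)

veibmddme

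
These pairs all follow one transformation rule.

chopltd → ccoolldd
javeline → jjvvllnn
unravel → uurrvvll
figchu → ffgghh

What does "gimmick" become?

Looking at the pairs, the operation is to keep every other character starting from the first (positions 1st, 3rd, 5th, ...), then double every character.
On "gimmick": the first step gives "gmik", and the second then gives "ggmmiikk".

ggmmiikk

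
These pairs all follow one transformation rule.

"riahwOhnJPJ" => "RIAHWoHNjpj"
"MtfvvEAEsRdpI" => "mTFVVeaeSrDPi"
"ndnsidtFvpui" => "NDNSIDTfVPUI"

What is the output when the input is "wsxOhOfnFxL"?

WSXoHoFNfXl

Looking at the pairs, the operation is to flip the case of every letter.
"wsxOhOfnFxL" → "WSXoHoFNfXl".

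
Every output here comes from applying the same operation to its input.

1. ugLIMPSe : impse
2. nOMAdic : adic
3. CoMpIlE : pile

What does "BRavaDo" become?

Looking at the pairs, the operation is to delete the first 3 characters, then convert every letter to lowercase.
Applying both steps to "BRavaDo": "vaDo", then "vado".

vado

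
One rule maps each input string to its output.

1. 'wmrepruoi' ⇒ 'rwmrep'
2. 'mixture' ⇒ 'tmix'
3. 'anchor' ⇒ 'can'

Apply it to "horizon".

Rule — delete the last 3 characters, then move the last character to the front.
"horizon" → "ihor".

ihor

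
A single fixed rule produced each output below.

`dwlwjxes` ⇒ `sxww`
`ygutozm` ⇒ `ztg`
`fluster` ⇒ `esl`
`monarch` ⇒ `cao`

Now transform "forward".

Each output is the input with this applied: keep every other character starting from the second (positions 2nd, 4th, 6th, ...), then reverse the string.
On "forward": the first step gives "owr", and the second then gives "rwo".
(Check on "fluster": → "lse" → "esl" ✓)

rwo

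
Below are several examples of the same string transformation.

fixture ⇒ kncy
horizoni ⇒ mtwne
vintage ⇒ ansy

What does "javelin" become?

ofaj

The pattern: delete the last 3 characters, then shift every letter 5 places forward in the alphabet (wrapping around).
For "javelin", step one produces "jave"; step two turns that into "ofaj".
(Check on "horizoni": → "horiz" → "mtwne" ✓)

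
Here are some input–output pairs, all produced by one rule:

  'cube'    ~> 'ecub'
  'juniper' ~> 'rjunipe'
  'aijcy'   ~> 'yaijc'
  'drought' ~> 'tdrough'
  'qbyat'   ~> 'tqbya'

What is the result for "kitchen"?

What's happening: move the last character to the front.
For "kitchen" the result is "nkitche".

nkitche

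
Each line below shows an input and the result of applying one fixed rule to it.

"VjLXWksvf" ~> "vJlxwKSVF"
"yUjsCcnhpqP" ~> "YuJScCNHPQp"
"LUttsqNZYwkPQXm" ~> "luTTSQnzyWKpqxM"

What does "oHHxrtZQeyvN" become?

OhhXRTzqEYVn

Rule — flip the case of every letter.
"oHHxrtZQeyvN" → "OhhXRTzqEYVn".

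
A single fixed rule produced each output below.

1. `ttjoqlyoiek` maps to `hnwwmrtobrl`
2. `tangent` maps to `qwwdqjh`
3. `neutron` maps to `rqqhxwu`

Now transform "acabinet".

Rule — move the last 2 characters to the front (rotate right by 2), then shift every letter 3 places forward in the alphabet (wrapping around).
For "acabinet", step one produces "etacabin"; step two turns that into "hwdfdelq".

hwdfdelq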